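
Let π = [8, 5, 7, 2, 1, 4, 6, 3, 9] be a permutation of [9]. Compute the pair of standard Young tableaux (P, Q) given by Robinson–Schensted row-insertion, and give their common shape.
P = [1, 3, 6, 9] / [2, 4] / [5, 7] / [8];  Q = [1, 3, 7, 9] / [2, 6] / [4, 8] / [5];  common shape = (4, 2, 2, 1)

Row-insert the values π_1, π_2, … into P one at a time, bumping the leftmost entry strictly greater than the inserted value down to the next row. The recording tableau Q records, in position (i, j), the step at which that cell was added to P.
  Insert 8 (step 1): P = [8];  Q = [1]
  Insert 5 (step 2): P = [5] / [8];  Q = [1] / [2]
  Insert 7 (step 3): P = [5, 7] / [8];  Q = [1, 3] / [2]
  Insert 2 (step 4): P = [2, 7] / [5] / [8];  Q = [1, 3] / [2] / [4]
  Insert 1 (step 5): P = [1, 7] / [2] / [5] / [8];  Q = [1, 3] / [2] / [4] / [5]
  Insert 4 (step 6): P = [1, 4] / [2, 7] / [5] / [8];  Q = [1, 3] / [2, 6] / [4] / [5]
  Insert 6 (step 7): P = [1, 4, 6] / [2, 7] / [5] / [8];  Q = [1, 3, 7] / [2, 6] / [4] / [5]
  Insert 3 (step 8): P = [1, 3, 6] / [2, 4] / [5, 7] / [8];  Q = [1, 3, 7] / [2, 6] / [4, 8] / [5]
  Insert 9 (step 9): P = [1, 3, 6, 9] / [2, 4] / [5, 7] / [8];  Q = [1, 3, 7, 9] / [2, 6] / [4, 8] / [5]
Final shape: (4, 2, 2, 1).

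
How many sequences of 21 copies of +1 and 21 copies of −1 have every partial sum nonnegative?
C_21 = 24466267020

These ballot sequences are counted by the Catalan number C_n = (1/(n + 1)) · C(2n, n). For n = 21: C_21 = (1/22) · C(42, 21) = 538257874440/22 = 24466267020.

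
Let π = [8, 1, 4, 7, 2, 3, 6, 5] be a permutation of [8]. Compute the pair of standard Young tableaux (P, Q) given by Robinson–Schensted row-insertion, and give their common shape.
P = [1, 2, 3, 5] / [4, 6] / [7] / [8];  Q = [1, 3, 4, 7] / [2, 6] / [5] / [8];  common shape = (4, 2, 1, 1)

Row-insert the values π_1, π_2, … into P one at a time, bumping the leftmost entry strictly greater than the inserted value down to the next row. The recording tableau Q records, in position (i, j), the step at which that cell was added to P.
  Insert 8 (step 1): P = [8];  Q = [1]
  Insert 1 (step 2): P = [1] / [8];  Q = [1] / [2]
  Insert 4 (step 3): P = [1, 4] / [8];  Q = [1, 3] / [2]
  Insert 7 (step 4): P = [1, 4, 7] / [8];  Q = [1, 3, 4] / [2]
  Insert 2 (step 5): P = [1, 2, 7] / [4] / [8];  Q = [1, 3, 4] / [2] / [5]
  Insert 3 (step 6): P = [1, 2, 3] / [4, 7] / [8];  Q = [1, 3, 4] / [2, 6] / [5]
  Insert 6 (step 7): P = [1, 2, 3, 6] / [4, 7] / [8];  Q = [1, 3, 4, 7] / [2, 6] / [5]
  Insert 5 (step 8): P = [1, 2, 3, 5] / [4, 6] / [7] / [8];  Q = [1, 3, 4, 7] / [2, 6] / [5] / [8]
Final shape: (4, 2, 1, 1).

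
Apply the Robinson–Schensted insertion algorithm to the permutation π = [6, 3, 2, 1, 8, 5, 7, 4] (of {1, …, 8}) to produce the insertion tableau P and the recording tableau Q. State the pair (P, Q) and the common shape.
P = [1, 4, 7] / [2, 5] / [3, 8] / [6];  Q = [1, 5, 7] / [2, 6] / [3, 8] / [4];  common shape = (3, 2, 2, 1)

Row-insert the values π_1, π_2, … into P one at a time, bumping the leftmost entry strictly greater than the inserted value down to the next row. The recording tableau Q records, in position (i, j), the step at which that cell was added to P.
  Insert 6 (step 1): P = [6];  Q = [1]
  Insert 3 (step 2): P = [3] / [6];  Q = [1] / [2]
  Insert 2 (step 3): P = [2] / [3] / [6];  Q = [1] / [2] / [3]
  Insert 1 (step 4): P = [1] / [2] / [3] / [6];  Q = [1] / [2] / [3] / [4]
  Insert 8 (step 5): P = [1, 8] / [2] / [3] / [6];  Q = [1, 5] / [2] / [3] / [4]
  Insert 5 (step 6): P = [1, 5] / [2, 8] / [3] / [6];  Q = [1, 5] / [2, 6] / [3] / [4]
  Insert 7 (step 7): P = [1, 5, 7] / [2, 8] / [3] / [6];  Q = [1, 5, 7] / [2, 6] / [3] / [4]
  Insert 4 (step 8): P = [1, 4, 7] / [2, 5] / [3, 8] / [6];  Q = [1, 5, 7] / [2, 6] / [3, 8] / [4]
Final shape: (3, 2, 2, 1).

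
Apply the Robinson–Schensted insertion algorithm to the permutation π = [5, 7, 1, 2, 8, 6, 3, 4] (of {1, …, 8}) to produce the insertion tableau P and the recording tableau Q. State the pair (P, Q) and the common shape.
P = [1, 2, 3, 4] / [5, 6, 8] / [7];  Q = [1, 2, 5, 8] / [3, 4, 6] / [7];  common shape = (4, 3, 1)

Row-insert the values π_1, π_2, … into P one at a time, bumping the leftmost entry strictly greater than the inserted value down to the next row. The recording tableau Q records, in position (i, j), the step at which that cell was added to P.
  Insert 5 (step 1): P = [5];  Q = [1]
  Insert 7 (step 2): P = [5, 7];  Q = [1, 2]
  Insert 1 (step 3): P = [1, 7] / [5];  Q = [1, 2] / [3]
  Insert 2 (step 4): P = [1, 2] / [5, 7];  Q = [1, 2] / [3, 4]
  Insert 8 (step 5): P = [1, 2, 8] / [5, 7];  Q = [1, 2, 5] / [3, 4]
  Insert 6 (step 6): P = [1, 2, 6] / [5, 7, 8];  Q = [1, 2, 5] / [3, 4, 6]
  Insert 3 (step 7): P = [1, 2, 3] / [5, 6, 8] / [7];  Q = [1, 2, 5] / [3, 4, 6] / [7]
  Insert 4 (step 8): P = [1, 2, 3, 4] / [5, 6, 8] / [7];  Q = [1, 2, 5, 8] / [3, 4, 6] / [7]
Final shape: (4, 3, 1).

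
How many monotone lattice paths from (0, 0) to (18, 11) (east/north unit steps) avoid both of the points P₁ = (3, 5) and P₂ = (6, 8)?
Number of paths = 30701741

Inclusion–exclusion. Total paths: C(29, 18) = 34597290. Through P₁: C(8, 3)·C(21, 15) = 3038784. Through P₂: C(14, 6)·C(15, 12) = 1366365. Since P₁ is strictly southwest of P₂, a monotone path through both must visit P₁ then P₂; paths through both = C(8, 3)·C(6, 3)·C(15, 12) = 509600. Avoid both = 34597290 − 3038784 − 1366365 + 509600 = 30701741.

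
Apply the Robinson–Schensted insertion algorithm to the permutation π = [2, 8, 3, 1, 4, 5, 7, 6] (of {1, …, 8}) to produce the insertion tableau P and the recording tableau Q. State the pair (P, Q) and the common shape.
P = [1, 3, 4, 5, 6] / [2, 7] / [8];  Q = [1, 2, 5, 6, 7] / [3, 8] / [4];  common shape = (5, 2, 1)

Row-insert the values π_1, π_2, … into P one at a time, bumping the leftmost entry strictly greater than the inserted value down to the next row. The recording tableau Q records, in position (i, j), the step at which that cell was added to P.
  Insert 2 (step 1): P = [2];  Q = [1]
  Insert 8 (step 2): P = [2, 8];  Q = [1, 2]
  Insert 3 (step 3): P = [2, 3] / [8];  Q = [1, 2] / [3]
  Insert 1 (step 4): P = [1, 3] / [2] / [8];  Q = [1, 2] / [3] / [4]
  Insert 4 (step 5): P = [1, 3, 4] / [2] / [8];  Q = [1, 2, 5] / [3] / [4]
  Insert 5 (step 6): P = [1, 3, 4, 5] / [2] / [8];  Q = [1, 2, 5, 6] / [3] / [4]
  Insert 7 (step 7): P = [1, 3, 4, 5, 7] / [2] / [8];  Q = [1, 2, 5, 6, 7] / [3] / [4]
  Insert 6 (step 8): P = [1, 3, 4, 5, 6] / [2, 7] / [8];  Q = [1, 2, 5, 6, 7] / [3, 8] / [4]
Final shape: (5, 2, 1).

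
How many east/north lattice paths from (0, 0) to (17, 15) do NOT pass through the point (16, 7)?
Number of paths = 563516307

Total paths from (0, 0) to (17, 15): C(32, 17) = 565722720. Paths through (16, 7): (paths (0, 0) → (16, 7)) × (paths (16, 7) → (17, 15)) = C(23, 16) · C(9, 1) = 245157 · 9 = 2206413. Avoidance count = 565722720 − 2206413 = 563516307.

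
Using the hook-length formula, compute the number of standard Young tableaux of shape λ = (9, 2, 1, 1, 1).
# SYT of shape (9, 2, 1, 1, 1) = 4928

Hook-length formula: f^λ = n! / Π hook(c), product over all cells c of the Young diagram. For λ = (9, 2, 1, 1, 1), n = 14 boxes. Hook lengths by row (left-to-right, top-to-bottom): [13, 9, 7, 6, 5, 4, 3, 2, 1]; [5, 1]; [3]; [2]; [1]. Product of hooks = 17690400. So f^λ = 14! / 17690400 = 87178291200 / 17690400 = 4928.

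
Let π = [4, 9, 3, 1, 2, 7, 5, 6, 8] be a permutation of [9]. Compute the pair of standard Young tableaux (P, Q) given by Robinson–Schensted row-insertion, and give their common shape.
P = [1, 2, 5, 6, 8] / [3, 7] / [4, 9];  Q = [1, 2, 6, 8, 9] / [3, 5] / [4, 7];  common shape = (5, 2, 2)

Row-insert the values π_1, π_2, … into P one at a time, bumping the leftmost entry strictly greater than the inserted value down to the next row. The recording tableau Q records, in position (i, j), the step at which that cell was added to P.
  Insert 4 (step 1): P = [4];  Q = [1]
  Insert 9 (step 2): P = [4, 9];  Q = [1, 2]
  Insert 3 (step 3): P = [3, 9] / [4];  Q = [1, 2] / [3]
  Insert 1 (step 4): P = [1, 9] / [3] / [4];  Q = [1, 2] / [3] / [4]
  Insert 2 (step 5): P = [1, 2] / [3, 9] / [4];  Q = [1, 2] / [3, 5] / [4]
  Insert 7 (step 6): P = [1, 2, 7] / [3, 9] / [4];  Q = [1, 2, 6] / [3, 5] / [4]
  Insert 5 (step 7): P = [1, 2, 5] / [3, 7] / [4, 9];  Q = [1, 2, 6] / [3, 5] / [4, 7]
  Insert 6 (step 8): P = [1, 2, 5, 6] / [3, 7] / [4, 9];  Q = [1, 2, 6, 8] / [3, 5] / [4, 7]
  Insert 8 (step 9): P = [1, 2, 5, 6, 8] / [3, 7] / [4, 9];  Q = [1, 2, 6, 8, 9] / [3, 5] / [4, 7]
Final shape: (5, 2, 2).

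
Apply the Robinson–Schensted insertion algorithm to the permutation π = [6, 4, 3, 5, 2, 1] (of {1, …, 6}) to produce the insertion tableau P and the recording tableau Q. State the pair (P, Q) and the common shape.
P = [1, 5] / [2] / [3] / [4] / [6];  Q = [1, 4] / [2] / [3] / [5] / [6];  common shape = (2, 1, 1, 1, 1)

Row-insert the values π_1, π_2, … into P one at a time, bumping the leftmost entry strictly greater than the inserted value down to the next row. The recording tableau Q records, in position (i, j), the step at which that cell was added to P.
  Insert 6 (step 1): P = [6];  Q = [1]
  Insert 4 (step 2): P = [4] / [6];  Q = [1] / [2]
  Insert 3 (step 3): P = [3] / [4] / [6];  Q = [1] / [2] / [3]
  Insert 5 (step 4): P = [3, 5] / [4] / [6];  Q = [1, 4] / [2] / [3]
  Insert 2 (step 5): P = [2, 5] / [3] / [4] / [6];  Q = [1, 4] / [2] / [3] / [5]
  Insert 1 (step 6): P = [1, 5] / [2] / [3] / [4] / [6];  Q = [1, 4] / [2] / [3] / [5] / [6]
Final shape: (2, 1, 1, 1, 1).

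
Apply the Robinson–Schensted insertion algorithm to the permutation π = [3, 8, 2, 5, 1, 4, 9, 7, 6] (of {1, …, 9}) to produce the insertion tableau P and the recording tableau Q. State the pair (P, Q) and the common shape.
P = [1, 4, 6] / [2, 5, 7] / [3, 8, 9];  Q = [1, 2, 7] / [3, 4, 8] / [5, 6, 9];  common shape = (3, 3, 3)

Row-insert the values π_1, π_2, … into P one at a time, bumping the leftmost entry strictly greater than the inserted value down to the next row. The recording tableau Q records, in position (i, j), the step at which that cell was added to P.
  Insert 3 (step 1): P = [3];  Q = [1]
  Insert 8 (step 2): P = [3, 8];  Q = [1, 2]
  Insert 2 (step 3): P = [2, 8] / [3];  Q = [1, 2] / [3]
  Insert 5 (step 4): P = [2, 5] / [3, 8];  Q = [1, 2] / [3, 4]
  Insert 1 (step 5): P = [1, 5] / [2, 8] / [3];  Q = [1, 2] / [3, 4] / [5]
  Insert 4 (step 6): P = [1, 4] / [2, 5] / [3, 8];  Q = [1, 2] / [3, 4] / [5, 6]
  Insert 9 (step 7): P = [1, 4, 9] / [2, 5] / [3, 8];  Q = [1, 2, 7] / [3, 4] / [5, 6]
  Insert 7 (step 8): P = [1, 4, 7] / [2, 5, 9] / [3, 8];  Q = [1, 2, 7] / [3, 4, 8] / [5, 6]
  Insert 6 (step 9): P = [1, 4, 6] / [2, 5, 7] / [3, 8, 9];  Q = [1, 2, 7] / [3, 4, 8] / [5, 6, 9]
Final shape: (3, 3, 3).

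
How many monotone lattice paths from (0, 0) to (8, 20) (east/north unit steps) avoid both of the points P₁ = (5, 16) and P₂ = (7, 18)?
Number of paths = 1320072

Inclusion–exclusion. Total paths: C(28, 8) = 3108105. Through P₁: C(21, 5)·C(7, 3) = 712215. Through P₂: C(25, 7)·C(3, 1) = 1442100. Since P₁ is strictly southwest of P₂, a monotone path through both must visit P₁ then P₂; paths through both = C(21, 5)·C(4, 2)·C(3, 1) = 366282. Avoid both = 3108105 − 712215 − 1442100 + 366282 = 1320072.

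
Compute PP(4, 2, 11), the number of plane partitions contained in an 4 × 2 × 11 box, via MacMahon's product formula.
PP(4, 2, 11) = 496860

Evaluate the triple product over i = 1..4, j = 1..2, k = 1..11. The factors are (2/1) · (3/2) · (4/3) · (5/4) · (6/5) · (7/6) · (8/7) · (9/8) · … (88 factors total). The numerators and denominators telescope so the product is an integer; carrying out the multiplication exactly gives PP(4, 2, 11) = 496860.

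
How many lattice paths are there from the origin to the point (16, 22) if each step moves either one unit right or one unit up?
Number of paths = 22239974430

A monotone lattice path from (0, 0) to (16, 22) consists of 16 east steps and 22 north steps in some order, so it is determined by which 16 of the 38 steps are east. The count is C(38, 16) = 22239974430.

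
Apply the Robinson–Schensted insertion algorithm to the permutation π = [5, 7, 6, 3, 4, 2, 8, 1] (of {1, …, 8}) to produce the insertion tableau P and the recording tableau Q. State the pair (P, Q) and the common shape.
P = [1, 4, 8] / [2, 6] / [3] / [5] / [7];  Q = [1, 2, 7] / [3, 5] / [4] / [6] / [8];  common shape = (3, 2, 1, 1, 1)

Row-insert the values π_1, π_2, … into P one at a time, bumping the leftmost entry strictly greater than the inserted value down to the next row. The recording tableau Q records, in position (i, j), the step at which that cell was added to P.
  Insert 5 (step 1): P = [5];  Q = [1]
  Insert 7 (step 2): P = [5, 7];  Q = [1, 2]
  Insert 6 (step 3): P = [5, 6] / [7];  Q = [1, 2] / [3]
  Insert 3 (step 4): P = [3, 6] / [5] / [7];  Q = [1, 2] / [3] / [4]
  Insert 4 (step 5): P = [3, 4] / [5, 6] / [7];  Q = [1, 2] / [3, 5] / [4]
  Insert 2 (step 6): P = [2, 4] / [3, 6] / [5] / [7];  Q = [1, 2] / [3, 5] / [4] / [6]
  Insert 8 (step 7): P = [2, 4, 8] / [3, 6] / [5] / [7];  Q = [1, 2, 7] / [3, 5] / [4] / [6]
  Insert 1 (step 8): P = [1, 4, 8] / [2, 6] / [3] / [5] / [7];  Q = [1, 2, 7] / [3, 5] / [4] / [6] / [8]
Final shape: (3, 2, 1, 1, 1).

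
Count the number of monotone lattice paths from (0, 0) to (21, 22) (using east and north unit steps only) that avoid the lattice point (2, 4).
Number of paths = 786960003360

Total paths from (0, 0) to (21, 22): C(43, 21) = 1052049481860. Paths through (2, 4): (paths (0, 0) → (2, 4)) × (paths (2, 4) → (21, 22)) = C(6, 2) · C(37, 19) = 15 · 17672631900 = 265089478500. Avoidance count = 1052049481860 − 265089478500 = 786960003360.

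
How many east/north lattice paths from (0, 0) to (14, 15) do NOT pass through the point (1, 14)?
Number of paths = 77558550

Total paths from (0, 0) to (14, 15): C(29, 14) = 77558760. Paths through (1, 14): (paths (0, 0) → (1, 14)) × (paths (1, 14) → (14, 15)) = C(15, 1) · C(14, 13) = 15 · 14 = 210. Avoidance count = 77558760 − 210 = 77558550.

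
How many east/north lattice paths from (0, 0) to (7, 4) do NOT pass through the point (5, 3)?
Number of paths = 162

Total paths from (0, 0) to (7, 4): C(11, 7) = 330. Paths through (5, 3): (paths (0, 0) → (5, 3)) × (paths (5, 3) → (7, 4)) = C(8, 5) · C(3, 2) = 56 · 3 = 168. Avoidance count = 330 − 168 = 162.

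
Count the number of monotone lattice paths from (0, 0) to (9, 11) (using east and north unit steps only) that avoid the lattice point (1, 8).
Number of paths = 166475

Total paths from (0, 0) to (9, 11): C(20, 9) = 167960. Paths through (1, 8): (paths (0, 0) → (1, 8)) × (paths (1, 8) → (9, 11)) = C(9, 1) · C(11, 8) = 9 · 165 = 1485. Avoidance count = 167960 − 1485 = 166475.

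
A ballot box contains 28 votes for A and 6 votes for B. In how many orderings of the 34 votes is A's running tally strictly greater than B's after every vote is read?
Strict-lead orderings = 870232

Total orderings of the 34 votes with 28 for A: C(34, 28) = 1344904. By the Bertrand ballot formula (Cycle Lemma / reflection principle), the number of orderings in which A is strictly ahead of B throughout is (p − q)/(p + q) · C(p + q, p) = (28 − 6)/(28 + 6) · 1344904 = 870232.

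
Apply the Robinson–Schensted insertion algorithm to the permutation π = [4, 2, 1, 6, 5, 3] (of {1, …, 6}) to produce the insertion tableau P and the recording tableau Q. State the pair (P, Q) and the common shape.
P = [1, 3] / [2, 5] / [4, 6];  Q = [1, 4] / [2, 5] / [3, 6];  common shape = (2, 2, 2)

Row-insert the values π_1, π_2, … into P one at a time, bumping the leftmost entry strictly greater than the inserted value down to the next row. The recording tableau Q records, in position (i, j), the step at which that cell was added to P.
  Insert 4 (step 1): P = [4];  Q = [1]
  Insert 2 (step 2): P = [2] / [4];  Q = [1] / [2]
  Insert 1 (step 3): P = [1] / [2] / [4];  Q = [1] / [2] / [3]
  Insert 6 (step 4): P = [1, 6] / [2] / [4];  Q = [1, 4] / [2] / [3]
  Insert 5 (step 5): P = [1, 5] / [2, 6] / [4];  Q = [1, 4] / [2, 5] / [3]
  Insert 3 (step 6): P = [1, 3] / [2, 5] / [4, 6];  Q = [1, 4] / [2, 5] / [3, 6]
Final shape: (2, 2, 2).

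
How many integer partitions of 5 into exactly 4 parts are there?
p(5, 4 parts) = 1

Partitions of n into exactly k parts ↔ partitions of n − k into at most k parts (subtract 1 from each part). For n = 5, k = 4, the partitions are: 2+1+1+1. Count = 1.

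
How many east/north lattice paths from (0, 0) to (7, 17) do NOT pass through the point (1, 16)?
Number of paths = 345985

Total paths from (0, 0) to (7, 17): C(24, 7) = 346104. Paths through (1, 16): (paths (0, 0) → (1, 16)) × (paths (1, 16) → (7, 17)) = C(17, 1) · C(7, 6) = 17 · 7 = 119. Avoidance count = 346104 − 119 = 345985.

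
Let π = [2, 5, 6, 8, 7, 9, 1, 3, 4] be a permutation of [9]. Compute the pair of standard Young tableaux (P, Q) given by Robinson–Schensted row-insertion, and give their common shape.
P = [1, 3, 4, 7, 9] / [2, 5, 6] / [8];  Q = [1, 2, 3, 4, 6] / [5, 8, 9] / [7];  common shape = (5, 3, 1)

Row-insert the values π_1, π_2, … into P one at a time, bumping the leftmost entry strictly greater than the inserted value down to the next row. The recording tableau Q records, in position (i, j), the step at which that cell was added to P.
  Insert 2 (step 1): P = [2];  Q = [1]
  Insert 5 (step 2): P = [2, 5];  Q = [1, 2]
  Insert 6 (step 3): P = [2, 5, 6];  Q = [1, 2, 3]
  Insert 8 (step 4): P = [2, 5, 6, 8];  Q = [1, 2, 3, 4]
  Insert 7 (step 5): P = [2, 5, 6, 7] / [8];  Q = [1, 2, 3, 4] / [5]
  Insert 9 (step 6): P = [2, 5, 6, 7, 9] / [8];  Q = [1, 2, 3, 4, 6] / [5]
  Insert 1 (step 7): P = [1, 5, 6, 7, 9] / [2] / [8];  Q = [1, 2, 3, 4, 6] / [5] / [7]
  Insert 3 (step 8): P = [1, 3, 6, 7, 9] / [2, 5] / [8];  Q = [1, 2, 3, 4, 6] / [5, 8] / [7]
  Insert 4 (step 9): P = [1, 3, 4, 7, 9] / [2, 5, 6] / [8];  Q = [1, 2, 3, 4, 6] / [5, 8, 9] / [7]
Final shape: (5, 3, 1).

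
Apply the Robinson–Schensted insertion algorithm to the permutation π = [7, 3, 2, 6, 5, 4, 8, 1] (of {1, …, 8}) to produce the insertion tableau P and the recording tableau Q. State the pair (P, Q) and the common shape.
P = [1, 4, 8] / [2, 5] / [3] / [6] / [7];  Q = [1, 4, 7] / [2, 5] / [3] / [6] / [8];  common shape = (3, 2, 1, 1, 1)

Row-insert the values π_1, π_2, … into P one at a time, bumping the leftmost entry strictly greater than the inserted value down to the next row. The recording tableau Q records, in position (i, j), the step at which that cell was added to P.
  Insert 7 (step 1): P = [7];  Q = [1]
  Insert 3 (step 2): P = [3] / [7];  Q = [1] / [2]
  Insert 2 (step 3): P = [2] / [3] / [7];  Q = [1] / [2] / [3]
  Insert 6 (step 4): P = [2, 6] / [3] / [7];  Q = [1, 4] / [2] / [3]
  Insert 5 (step 5): P = [2, 5] / [3, 6] / [7];  Q = [1, 4] / [2, 5] / [3]
  Insert 4 (step 6): P = [2, 4] / [3, 5] / [6] / [7];  Q = [1, 4] / [2, 5] / [3] / [6]
  Insert 8 (step 7): P = [2, 4, 8] / [3, 5] / [6] / [7];  Q = [1, 4, 7] / [2, 5] / [3] / [6]
  Insert 1 (step 8): P = [1, 4, 8] / [2, 5] / [3] / [6] / [7];  Q = [1, 4, 7] / [2, 5] / [3] / [6] / [8]
Final shape: (3, 2, 1, 1, 1).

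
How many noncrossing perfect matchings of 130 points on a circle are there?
C_65 = 1440418573150919668872489894243865350

These noncrossing handshakes are counted by the Catalan number C_n = (1/(n + 1)) · C(2n, n). For n = 65: C_65 = (1/66) · C(130, 65) = 95067625827960698145584333020095113100/66 = 1440418573150919668872489894243865350.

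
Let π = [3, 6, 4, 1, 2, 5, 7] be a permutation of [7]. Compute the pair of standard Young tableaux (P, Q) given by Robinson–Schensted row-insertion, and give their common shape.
P = [1, 2, 5, 7] / [3, 4] / [6];  Q = [1, 2, 6, 7] / [3, 5] / [4];  common shape = (4, 2, 1)

Row-insert the values π_1, π_2, … into P one at a time, bumping the leftmost entry strictly greater than the inserted value down to the next row. The recording tableau Q records, in position (i, j), the step at which that cell was added to P.
  Insert 3 (step 1): P = [3];  Q = [1]
  Insert 6 (step 2): P = [3, 6];  Q = [1, 2]
  Insert 4 (step 3): P = [3, 4] / [6];  Q = [1, 2] / [3]
  Insert 1 (step 4): P = [1, 4] / [3] / [6];  Q = [1, 2] / [3] / [4]
  Insert 2 (step 5): P = [1, 2] / [3, 4] / [6];  Q = [1, 2] / [3, 5] / [4]
  Insert 5 (step 6): P = [1, 2, 5] / [3, 4] / [6];  Q = [1, 2, 6] / [3, 5] / [4]
  Insert 7 (step 7): P = [1, 2, 5, 7] / [3, 4] / [6];  Q = [1, 2, 6, 7] / [3, 5] / [4]
Final shape: (4, 2, 1).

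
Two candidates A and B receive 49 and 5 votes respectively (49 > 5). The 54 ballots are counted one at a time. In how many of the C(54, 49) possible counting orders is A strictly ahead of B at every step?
Strict-lead orderings = 2576860

Total orderings of the 54 votes with 49 for A: C(54, 49) = 3162510. By the Bertrand ballot formula (Cycle Lemma / reflection principle), the number of orderings in which A is strictly ahead of B throughout is (p − q)/(p + q) · C(p + q, p) = (49 − 5)/(49 + 5) · 3162510 = 2576860.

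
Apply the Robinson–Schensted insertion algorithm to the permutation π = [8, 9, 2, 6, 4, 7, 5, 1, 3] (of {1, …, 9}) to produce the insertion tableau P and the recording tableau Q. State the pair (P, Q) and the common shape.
P = [1, 3, 5] / [2, 4] / [6, 7] / [8, 9];  Q = [1, 2, 6] / [3, 4] / [5, 7] / [8, 9];  common shape = (3, 2, 2, 2)

Row-insert the values π_1, π_2, … into P one at a time, bumping the leftmost entry strictly greater than the inserted value down to the next row. The recording tableau Q records, in position (i, j), the step at which that cell was added to P.
  Insert 8 (step 1): P = [8];  Q = [1]
  Insert 9 (step 2): P = [8, 9];  Q = [1, 2]
  Insert 2 (step 3): P = [2, 9] / [8];  Q = [1, 2] / [3]
  Insert 6 (step 4): P = [2, 6] / [8, 9];  Q = [1, 2] / [3, 4]
  Insert 4 (step 5): P = [2, 4] / [6, 9] / [8];  Q = [1, 2] / [3, 4] / [5]
  Insert 7 (step 6): P = [2, 4, 7] / [6, 9] / [8];  Q = [1, 2, 6] / [3, 4] / [5]
  Insert 5 (step 7): P = [2, 4, 5] / [6, 7] / [8, 9];  Q = [1, 2, 6] / [3, 4] / [5, 7]
  Insert 1 (step 8): P = [1, 4, 5] / [2, 7] / [6, 9] / [8];  Q = [1, 2, 6] / [3, 4] / [5, 7] / [8]
  Insert 3 (step 9): P = [1, 3, 5] / [2, 4] / [6, 7] / [8, 9];  Q = [1, 2, 6] / [3, 4] / [5, 7] / [8, 9]
Final shape: (3, 2, 2, 2).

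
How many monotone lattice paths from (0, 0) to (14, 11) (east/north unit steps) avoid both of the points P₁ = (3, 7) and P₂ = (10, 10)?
Number of paths = 3441820

Inclusion–exclusion. Total paths: C(25, 14) = 4457400. Through P₁: C(10, 3)·C(15, 11) = 163800. Through P₂: C(20, 10)·C(5, 4) = 923780. Since P₁ is strictly southwest of P₂, a monotone path through both must visit P₁ then P₂; paths through both = C(10, 3)·C(10, 7)·C(5, 4) = 72000. Avoid both = 4457400 − 163800 − 923780 + 72000 = 3441820.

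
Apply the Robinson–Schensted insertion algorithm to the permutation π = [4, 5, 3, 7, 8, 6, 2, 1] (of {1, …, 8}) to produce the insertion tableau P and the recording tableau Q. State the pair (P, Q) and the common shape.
P = [1, 5, 6, 8] / [2, 7] / [3] / [4];  Q = [1, 2, 4, 5] / [3, 6] / [7] / [8];  common shape = (4, 2, 1, 1)

Row-insert the values π_1, π_2, … into P one at a time, bumping the leftmost entry strictly greater than the inserted value down to the next row. The recording tableau Q records, in position (i, j), the step at which that cell was added to P.
  Insert 4 (step 1): P = [4];  Q = [1]
  Insert 5 (step 2): P = [4, 5];  Q = [1, 2]
  Insert 3 (step 3): P = [3, 5] / [4];  Q = [1, 2] / [3]
  Insert 7 (step 4): P = [3, 5, 7] / [4];  Q = [1, 2, 4] / [3]
  Insert 8 (step 5): P = [3, 5, 7, 8] / [4];  Q = [1, 2, 4, 5] / [3]
  Insert 6 (step 6): P = [3, 5, 6, 8] / [4, 7];  Q = [1, 2, 4, 5] / [3, 6]
  Insert 2 (step 7): P = [2, 5, 6, 8] / [3, 7] / [4];  Q = [1, 2, 4, 5] / [3, 6] / [7]
  Insert 1 (step 8): P = [1, 5, 6, 8] / [2, 7] / [3] / [4];  Q = [1, 2, 4, 5] / [3, 6] / [7] / [8]
Final shape: (4, 2, 1, 1).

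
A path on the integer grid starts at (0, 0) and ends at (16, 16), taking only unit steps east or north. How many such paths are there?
Number of paths = 601080390

A monotone lattice path from (0, 0) to (16, 16) consists of 16 east steps and 16 north steps in some order, so it is determined by which 16 of the 32 steps are east. The count is C(32, 16) = 601080390.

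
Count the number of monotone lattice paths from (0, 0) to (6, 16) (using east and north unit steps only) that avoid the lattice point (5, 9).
Number of paths = 58597

Total paths from (0, 0) to (6, 16): C(22, 6) = 74613. Paths through (5, 9): (paths (0, 0) → (5, 9)) × (paths (5, 9) → (6, 16)) = C(14, 5) · C(8, 1) = 2002 · 8 = 16016. Avoidance count = 74613 − 16016 = 58597.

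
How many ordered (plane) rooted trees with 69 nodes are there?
C_68 = 86218923998960285726185640663701108500

These ordered rooted trees are counted by the Catalan number C_n = (1/(n + 1)) · C(2n, n). For n = 68: C_68 = (1/69) · C(136, 68) = 5949105755928259715106809205795376486500/69 = 86218923998960285726185640663701108500.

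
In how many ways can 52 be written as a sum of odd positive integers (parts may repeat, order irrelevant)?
p_odd(52) = 4582

Enumerate partitions using only odd parts via the recurrence o(n, m) = o(n, m−2) + o(n−m, m) over odd m, starting from the largest odd part ≤ n. This gives p_odd(52) = 4582. (Euler's theorem: equals the count of distinct-part partitions.)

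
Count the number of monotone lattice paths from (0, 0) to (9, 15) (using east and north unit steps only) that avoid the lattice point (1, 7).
Number of paths = 1204544

Total paths from (0, 0) to (9, 15): C(24, 9) = 1307504. Paths through (1, 7): (paths (0, 0) → (1, 7)) × (paths (1, 7) → (9, 15)) = C(8, 1) · C(16, 8) = 8 · 12870 = 102960. Avoidance count = 1307504 − 102960 = 1204544.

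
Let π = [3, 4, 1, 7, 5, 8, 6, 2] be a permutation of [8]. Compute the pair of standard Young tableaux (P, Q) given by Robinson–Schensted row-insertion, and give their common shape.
P = [1, 2, 5, 6] / [3, 4, 8] / [7];  Q = [1, 2, 4, 6] / [3, 5, 7] / [8];  common shape = (4, 3, 1)

Row-insert the values π_1, π_2, … into P one at a time, bumping the leftmost entry strictly greater than the inserted value down to the next row. The recording tableau Q records, in position (i, j), the step at which that cell was added to P.
  Insert 3 (step 1): P = [3];  Q = [1]
  Insert 4 (step 2): P = [3, 4];  Q = [1, 2]
  Insert 1 (step 3): P = [1, 4] / [3];  Q = [1, 2] / [3]
  Insert 7 (step 4): P = [1, 4, 7] / [3];  Q = [1, 2, 4] / [3]
  Insert 5 (step 5): P = [1, 4, 5] / [3, 7];  Q = [1, 2, 4] / [3, 5]
  Insert 8 (step 6): P = [1, 4, 5, 8] / [3, 7];  Q = [1, 2, 4, 6] / [3, 5]
  Insert 6 (step 7): P = [1, 4, 5, 6] / [3, 7, 8];  Q = [1, 2, 4, 6] / [3, 5, 7]
  Insert 2 (step 8): P = [1, 2, 5, 6] / [3, 4, 8] / [7];  Q = [1, 2, 4, 6] / [3, 5, 7] / [8]
Final shape: (4, 3, 1).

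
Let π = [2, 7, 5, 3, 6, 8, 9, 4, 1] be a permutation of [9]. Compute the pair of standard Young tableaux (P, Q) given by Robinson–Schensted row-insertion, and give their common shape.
P = [1, 3, 4, 8, 9] / [2, 6] / [5] / [7];  Q = [1, 2, 5, 6, 7] / [3, 8] / [4] / [9];  common shape = (5, 2, 1, 1)

Row-insert the values π_1, π_2, … into P one at a time, bumping the leftmost entry strictly greater than the inserted value down to the next row. The recording tableau Q records, in position (i, j), the step at which that cell was added to P.
  Insert 2 (step 1): P = [2];  Q = [1]
  Insert 7 (step 2): P = [2, 7];  Q = [1, 2]
  Insert 5 (step 3): P = [2, 5] / [7];  Q = [1, 2] / [3]
  Insert 3 (step 4): P = [2, 3] / [5] / [7];  Q = [1, 2] / [3] / [4]
  Insert 6 (step 5): P = [2, 3, 6] / [5] / [7];  Q = [1, 2, 5] / [3] / [4]
  Insert 8 (step 6): P = [2, 3, 6, 8] / [5] / [7];  Q = [1, 2, 5, 6] / [3] / [4]
  Insert 9 (step 7): P = [2, 3, 6, 8, 9] / [5] / [7];  Q = [1, 2, 5, 6, 7] / [3] / [4]
  Insert 4 (step 8): P = [2, 3, 4, 8, 9] / [5, 6] / [7];  Q = [1, 2, 5, 6, 7] / [3, 8] / [4]
  Insert 1 (step 9): P = [1, 3, 4, 8, 9] / [2, 6] / [5] / [7];  Q = [1, 2, 5, 6, 7] / [3, 8] / [4] / [9]
Final shape: (5, 2, 1, 1).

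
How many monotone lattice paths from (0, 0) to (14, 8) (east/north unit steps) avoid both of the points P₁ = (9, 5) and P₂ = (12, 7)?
Number of paths = 116554

Inclusion–exclusion. Total paths: C(22, 14) = 319770. Through P₁: C(14, 9)·C(8, 5) = 112112. Through P₂: C(19, 12)·C(3, 2) = 151164. Since P₁ is strictly southwest of P₂, a monotone path through both must visit P₁ then P₂; paths through both = C(14, 9)·C(5, 3)·C(3, 2) = 60060. Avoid both = 319770 − 112112 − 151164 + 60060 = 116554.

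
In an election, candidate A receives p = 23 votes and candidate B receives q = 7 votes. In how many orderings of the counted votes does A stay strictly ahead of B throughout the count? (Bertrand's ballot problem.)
Strict-lead orderings = 1085760

Total orderings of the 30 votes with 23 for A: C(30, 23) = 2035800. By the Bertrand ballot formula (Cycle Lemma / reflection principle), the number of orderings in which A is strictly ahead of B throughout is (p − q)/(p + q) · C(p + q, p) = (23 − 7)/(23 + 7) · 2035800 = 1085760.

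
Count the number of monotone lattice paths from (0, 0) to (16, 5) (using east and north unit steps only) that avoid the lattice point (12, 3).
Number of paths = 13524

Total paths from (0, 0) to (16, 5): C(21, 16) = 20349. Paths through (12, 3): (paths (0, 0) → (12, 3)) × (paths (12, 3) → (16, 5)) = C(15, 12) · C(6, 4) = 455 · 15 = 6825. Avoidance count = 20349 − 6825 = 13524.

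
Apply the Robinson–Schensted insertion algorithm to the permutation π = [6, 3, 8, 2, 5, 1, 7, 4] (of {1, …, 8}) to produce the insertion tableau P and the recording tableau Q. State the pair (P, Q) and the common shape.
P = [1, 4, 7] / [2, 5] / [3, 8] / [6];  Q = [1, 3, 7] / [2, 5] / [4, 8] / [6];  common shape = (3, 2, 2, 1)

Row-insert the values π_1, π_2, … into P one at a time, bumping the leftmost entry strictly greater than the inserted value down to the next row. The recording tableau Q records, in position (i, j), the step at which that cell was added to P.
  Insert 6 (step 1): P = [6];  Q = [1]
  Insert 3 (step 2): P = [3] / [6];  Q = [1] / [2]
  Insert 8 (step 3): P = [3, 8] / [6];  Q = [1, 3] / [2]
  Insert 2 (step 4): P = [2, 8] / [3] / [6];  Q = [1, 3] / [2] / [4]
  Insert 5 (step 5): P = [2, 5] / [3, 8] / [6];  Q = [1, 3] / [2, 5] / [4]
  Insert 1 (step 6): P = [1, 5] / [2, 8] / [3] / [6];  Q = [1, 3] / [2, 5] / [4] / [6]
  Insert 7 (step 7): P = [1, 5, 7] / [2, 8] / [3] / [6];  Q = [1, 3, 7] / [2, 5] / [4] / [6]
  Insert 4 (step 8): P = [1, 4, 7] / [2, 5] / [3, 8] / [6];  Q = [1, 3, 7] / [2, 5] / [4, 8] / [6]
Final shape: (3, 2, 2, 1).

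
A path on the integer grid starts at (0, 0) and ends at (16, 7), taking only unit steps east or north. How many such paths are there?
Number of paths = 245157

A monotone lattice path from (0, 0) to (16, 7) consists of 16 east steps and 7 north steps in some order, so it is determined by which 16 of the 23 steps are east. The count is C(23, 16) = 245157.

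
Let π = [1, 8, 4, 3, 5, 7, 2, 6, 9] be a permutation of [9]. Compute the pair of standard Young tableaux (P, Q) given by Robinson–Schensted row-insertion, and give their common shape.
P = [1, 2, 5, 6, 9] / [3, 7] / [4] / [8];  Q = [1, 2, 5, 6, 9] / [3, 8] / [4] / [7];  common shape = (5, 2, 1, 1)

Row-insert the values π_1, π_2, … into P one at a time, bumping the leftmost entry strictly greater than the inserted value down to the next row. The recording tableau Q records, in position (i, j), the step at which that cell was added to P.
  Insert 1 (step 1): P = [1];  Q = [1]
  Insert 8 (step 2): P = [1, 8];  Q = [1, 2]
  Insert 4 (step 3): P = [1, 4] / [8];  Q = [1, 2] / [3]
  Insert 3 (step 4): P = [1, 3] / [4] / [8];  Q = [1, 2] / [3] / [4]
  Insert 5 (step 5): P = [1, 3, 5] / [4] / [8];  Q = [1, 2, 5] / [3] / [4]
  Insert 7 (step 6): P = [1, 3, 5, 7] / [4] / [8];  Q = [1, 2, 5, 6] / [3] / [4]
  Insert 2 (step 7): P = [1, 2, 5, 7] / [3] / [4] / [8];  Q = [1, 2, 5, 6] / [3] / [4] / [7]
  Insert 6 (step 8): P = [1, 2, 5, 6] / [3, 7] / [4] / [8];  Q = [1, 2, 5, 6] / [3, 8] / [4] / [7]
  Insert 9 (step 9): P = [1, 2, 5, 6, 9] / [3, 7] / [4] / [8];  Q = [1, 2, 5, 6, 9] / [3, 8] / [4] / [7]
Final shape: (5, 2, 1, 1).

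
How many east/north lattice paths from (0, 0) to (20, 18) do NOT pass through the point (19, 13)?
Number of paths = 31493759010

Total paths from (0, 0) to (20, 18): C(38, 20) = 33578000610. Paths through (19, 13): (paths (0, 0) → (19, 13)) × (paths (19, 13) → (20, 18)) = C(32, 19) · C(6, 1) = 347373600 · 6 = 2084241600. Avoidance count = 33578000610 − 2084241600 = 31493759010.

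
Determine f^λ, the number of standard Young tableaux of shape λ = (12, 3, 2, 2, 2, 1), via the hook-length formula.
# SYT of shape (12, 3, 2, 2, 2, 1) = 87639552

Hook-length formula: f^λ = n! / Π hook(c), product over all cells c of the Young diagram. For λ = (12, 3, 2, 2, 2, 1), n = 22 boxes. Hook lengths by row (left-to-right, top-to-bottom): [17, 15, 11, 9, 8, 7, 6, 5, 4, 3, 2, 1]; [7, 5, 1]; [5, 3]; [4, 2]; [3, 1]; [1]. Product of hooks = 12825267840000. So f^λ = 22! / 12825267840000 = 1124000727777607680000 / 12825267840000 = 87639552.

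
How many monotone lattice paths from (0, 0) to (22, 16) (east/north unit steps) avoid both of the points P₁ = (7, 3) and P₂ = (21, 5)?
Number of paths = 17746298670

Inclusion–exclusion. Total paths: C(38, 22) = 22239974430. Through P₁: C(10, 7)·C(28, 15) = 4493059200. Through P₂: C(26, 21)·C(12, 1) = 789360. Since P₁ is strictly southwest of P₂, a monotone path through both must visit P₁ then P₂; paths through both = C(10, 7)·C(16, 14)·C(12, 1) = 172800. Avoid both = 22239974430 − 4493059200 − 789360 + 172800 = 17746298670.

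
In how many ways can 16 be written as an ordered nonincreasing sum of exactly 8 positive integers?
p(16, 8 parts) = 22

Partitions of n into exactly k parts ↔ partitions of n − k into at most k parts (subtract 1 from each part). For n = 16, k = 8, the partitions are: 9+1+1+1+1+1+1+1, 8+2+1+1+1+1+1+1, 7+3+1+1+1+1+1+1, 7+2+2+1+1+1+1+1, 6+4+1+1+1+1+1+1, 6+3+2+1+1+1+1+1, 6+2+2+2+1+1+1+1, 5+5+1+1+1+1+1+1, 5+4+2+1+1+1+1+1, 5+3+3+1+1+1+1+1, 5+3+2+2+1+1+1+1, 5+2+2+2+2+1+1+1, 4+4+3+1+1+1+1+1, 4+4+2+2+1+1+1+1, 4+3+3+2+1+1+1+1, 4+3+2+2+2+1+1+1, 4+2+2+2+2+2+1+1, 3+3+3+3+1+1+1+1, 3+3+3+2+2+1+1+1, 3+3+2+2+2+2+1+1, 3+2+2+2+2+2+2+1, 2+2+2+2+2+2+2+2. Count = 22.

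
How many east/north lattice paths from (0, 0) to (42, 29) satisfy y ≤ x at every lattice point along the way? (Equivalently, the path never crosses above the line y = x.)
Number of paths = 22289787544686267760

By the reflection principle (André's argument), the number of monotone paths to (42, 29) with n ≤ m that never go above y = x is C(71, 42) − C(71, 43) = 68461490315822108120 − 46171702771135840360 = 22289787544686267760.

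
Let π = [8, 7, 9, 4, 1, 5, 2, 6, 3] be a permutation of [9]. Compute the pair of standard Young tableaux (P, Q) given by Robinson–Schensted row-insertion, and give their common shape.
P = [1, 2, 3] / [4, 5, 6] / [7, 9] / [8];  Q = [1, 3, 8] / [2, 6, 9] / [4, 7] / [5];  common shape = (3, 3, 2, 1)

Row-insert the values π_1, π_2, … into P one at a time, bumping the leftmost entry strictly greater than the inserted value down to the next row. The recording tableau Q records, in position (i, j), the step at which that cell was added to P.
  Insert 8 (step 1): P = [8];  Q = [1]
  Insert 7 (step 2): P = [7] / [8];  Q = [1] / [2]
  Insert 9 (step 3): P = [7, 9] / [8];  Q = [1, 3] / [2]
  Insert 4 (step 4): P = [4, 9] / [7] / [8];  Q = [1, 3] / [2] / [4]
  Insert 1 (step 5): P = [1, 9] / [4] / [7] / [8];  Q = [1, 3] / [2] / [4] / [5]
  Insert 5 (step 6): P = [1, 5] / [4, 9] / [7] / [8];  Q = [1, 3] / [2, 6] / [4] / [5]
  Insert 2 (step 7): P = [1, 2] / [4, 5] / [7, 9] / [8];  Q = [1, 3] / [2, 6] / [4, 7] / [5]
  Insert 6 (step 8): P = [1, 2, 6] / [4, 5] / [7, 9] / [8];  Q = [1, 3, 8] / [2, 6] / [4, 7] / [5]
  Insert 3 (step 9): P = [1, 2, 3] / [4, 5, 6] / [7, 9] / [8];  Q = [1, 3, 8] / [2, 6, 9] / [4, 7] / [5]
Final shape: (3, 3, 2, 1).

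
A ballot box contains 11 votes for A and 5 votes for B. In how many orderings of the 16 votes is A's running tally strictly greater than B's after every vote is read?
Strict-lead orderings = 1638

Total orderings of the 16 votes with 11 for A: C(16, 11) = 4368. By the Bertrand ballot formula (Cycle Lemma / reflection principle), the number of orderings in which A is strictly ahead of B throughout is (p − q)/(p + q) · C(p + q, p) = (11 − 5)/(11 + 5) · 4368 = 1638.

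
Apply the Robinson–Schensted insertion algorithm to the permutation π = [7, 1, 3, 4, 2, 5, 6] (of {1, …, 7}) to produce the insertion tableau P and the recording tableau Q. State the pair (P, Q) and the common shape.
P = [1, 2, 4, 5, 6] / [3] / [7];  Q = [1, 3, 4, 6, 7] / [2] / [5];  common shape = (5, 1, 1)

Row-insert the values π_1, π_2, … into P one at a time, bumping the leftmost entry strictly greater than the inserted value down to the next row. The recording tableau Q records, in position (i, j), the step at which that cell was added to P.
  Insert 7 (step 1): P = [7];  Q = [1]
  Insert 1 (step 2): P = [1] / [7];  Q = [1] / [2]
  Insert 3 (step 3): P = [1, 3] / [7];  Q = [1, 3] / [2]
  Insert 4 (step 4): P = [1, 3, 4] / [7];  Q = [1, 3, 4] / [2]
  Insert 2 (step 5): P = [1, 2, 4] / [3] / [7];  Q = [1, 3, 4] / [2] / [5]
  Insert 5 (step 6): P = [1, 2, 4, 5] / [3] / [7];  Q = [1, 3, 4, 6] / [2] / [5]
  Insert 6 (step 7): P = [1, 2, 4, 5, 6] / [3] / [7];  Q = [1, 3, 4, 6, 7] / [2] / [5]
Final shape: (5, 1, 1).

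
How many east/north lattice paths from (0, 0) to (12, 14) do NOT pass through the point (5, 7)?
Number of paths = 6939556

Total paths from (0, 0) to (12, 14): C(26, 12) = 9657700. Paths through (5, 7): (paths (0, 0) → (5, 7)) × (paths (5, 7) → (12, 14)) = C(12, 5) · C(14, 7) = 792 · 3432 = 2718144. Avoidance count = 9657700 − 2718144 = 6939556.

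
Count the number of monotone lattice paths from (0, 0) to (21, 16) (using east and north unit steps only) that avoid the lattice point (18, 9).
Number of paths = 12313355670

Total paths from (0, 0) to (21, 16): C(37, 21) = 12875774670. Paths through (18, 9): (paths (0, 0) → (18, 9)) × (paths (18, 9) → (21, 16)) = C(27, 18) · C(10, 3) = 4686825 · 120 = 562419000. Avoidance count = 12875774670 − 562419000 = 12313355670.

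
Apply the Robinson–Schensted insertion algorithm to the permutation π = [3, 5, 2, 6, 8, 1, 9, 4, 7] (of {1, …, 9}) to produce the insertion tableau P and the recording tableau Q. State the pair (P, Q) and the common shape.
P = [1, 4, 6, 7, 9] / [2, 5, 8] / [3];  Q = [1, 2, 4, 5, 7] / [3, 8, 9] / [6];  common shape = (5, 3, 1)

Row-insert the values π_1, π_2, … into P one at a time, bumping the leftmost entry strictly greater than the inserted value down to the next row. The recording tableau Q records, in position (i, j), the step at which that cell was added to P.
  Insert 3 (step 1): P = [3];  Q = [1]
  Insert 5 (step 2): P = [3, 5];  Q = [1, 2]
  Insert 2 (step 3): P = [2, 5] / [3];  Q = [1, 2] / [3]
  Insert 6 (step 4): P = [2, 5, 6] / [3];  Q = [1, 2, 4] / [3]
  Insert 8 (step 5): P = [2, 5, 6, 8] / [3];  Q = [1, 2, 4, 5] / [3]
  Insert 1 (step 6): P = [1, 5, 6, 8] / [2] / [3];  Q = [1, 2, 4, 5] / [3] / [6]
  Insert 9 (step 7): P = [1, 5, 6, 8, 9] / [2] / [3];  Q = [1, 2, 4, 5, 7] / [3] / [6]
  Insert 4 (step 8): P = [1, 4, 6, 8, 9] / [2, 5] / [3];  Q = [1, 2, 4, 5, 7] / [3, 8] / [6]
  Insert 7 (step 9): P = [1, 4, 6, 7, 9] / [2, 5, 8] / [3];  Q = [1, 2, 4, 5, 7] / [3, 8, 9] / [6]
Final shape: (5, 3, 1).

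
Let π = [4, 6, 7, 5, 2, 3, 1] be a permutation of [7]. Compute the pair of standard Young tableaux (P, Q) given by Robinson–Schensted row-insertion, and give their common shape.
P = [1, 3, 7] / [2, 5] / [4] / [6];  Q = [1, 2, 3] / [4, 6] / [5] / [7];  common shape = (3, 2, 1, 1)

Row-insert the values π_1, π_2, … into P one at a time, bumping the leftmost entry strictly greater than the inserted value down to the next row. The recording tableau Q records, in position (i, j), the step at which that cell was added to P.
  Insert 4 (step 1): P = [4];  Q = [1]
  Insert 6 (step 2): P = [4, 6];  Q = [1, 2]
  Insert 7 (step 3): P = [4, 6, 7];  Q = [1, 2, 3]
  Insert 5 (step 4): P = [4, 5, 7] / [6];  Q = [1, 2, 3] / [4]
  Insert 2 (step 5): P = [2, 5, 7] / [4] / [6];  Q = [1, 2, 3] / [4] / [5]
  Insert 3 (step 6): P = [2, 3, 7] / [4, 5] / [6];  Q = [1, 2, 3] / [4, 6] / [5]
  Insert 1 (step 7): P = [1, 3, 7] / [2, 5] / [4] / [6];  Q = [1, 2, 3] / [4, 6] / [5] / [7]
Final shape: (3, 2, 1, 1).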